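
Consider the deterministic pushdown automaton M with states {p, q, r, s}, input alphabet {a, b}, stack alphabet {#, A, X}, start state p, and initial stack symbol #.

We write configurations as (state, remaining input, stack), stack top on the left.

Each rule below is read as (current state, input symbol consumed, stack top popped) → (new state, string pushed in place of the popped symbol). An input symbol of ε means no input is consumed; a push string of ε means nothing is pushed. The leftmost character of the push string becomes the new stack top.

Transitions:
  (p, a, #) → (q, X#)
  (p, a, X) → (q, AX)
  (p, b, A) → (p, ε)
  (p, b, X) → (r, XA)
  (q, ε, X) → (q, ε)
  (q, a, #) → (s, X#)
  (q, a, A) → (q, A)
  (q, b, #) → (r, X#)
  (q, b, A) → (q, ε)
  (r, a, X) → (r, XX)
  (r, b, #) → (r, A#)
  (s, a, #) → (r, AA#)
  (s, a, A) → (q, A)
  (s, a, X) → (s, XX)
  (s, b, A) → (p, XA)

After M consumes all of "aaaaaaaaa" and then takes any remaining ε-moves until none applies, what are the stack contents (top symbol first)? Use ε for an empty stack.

(p, aaaaaaaaa, #)
  read a, top #: go to q, push X# → (q, aaaaaaaa, X#)
  ε-move, top X: go to q, push ε → (q, aaaaaaaa, #)
  read a, top #: go to s, push X# → (s, aaaaaaa, X#)
  read a, top X: go to s, push XX → (s, aaaaaa, XX#)
  read a, top X: go to s, push XX → (s, aaaaa, XXX#)
  read a, top X: go to s, push XX → (s, aaaa, XXXX#)
  read a, top X: go to s, push XX → (s, aaa, XXXXX#)
  read a, top X: go to s, push XX → (s, aa, XXXXXX#)
  read a, top X: go to s, push XX → (s, a, XXXXXXX#)
  read a, top X: go to s, push XX → (s, ε, XXXXXXXX#)
All input consumed in state s with stack XXXXXXXX#.

XXXXXXXX#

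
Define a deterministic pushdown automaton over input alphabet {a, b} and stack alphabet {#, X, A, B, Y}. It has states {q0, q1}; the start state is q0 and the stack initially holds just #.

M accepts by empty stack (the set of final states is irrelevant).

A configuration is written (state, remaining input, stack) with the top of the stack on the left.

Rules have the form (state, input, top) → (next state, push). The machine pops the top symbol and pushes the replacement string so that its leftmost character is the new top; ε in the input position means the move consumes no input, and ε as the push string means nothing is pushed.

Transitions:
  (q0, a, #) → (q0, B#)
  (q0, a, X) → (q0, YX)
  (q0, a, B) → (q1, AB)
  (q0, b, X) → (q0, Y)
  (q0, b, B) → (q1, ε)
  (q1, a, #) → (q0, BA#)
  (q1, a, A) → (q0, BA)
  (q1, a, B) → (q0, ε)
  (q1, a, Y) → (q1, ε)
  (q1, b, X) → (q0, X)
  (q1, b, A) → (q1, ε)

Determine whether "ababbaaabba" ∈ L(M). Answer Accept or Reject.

Reject

(q0, ababbaaabba, #)
  read a, top #: go to q0, push B# → (q0, babbaaabba, B#)
  read b, top B: go to q1, push ε → (q1, abbaaabba, #)
  read a, top #: go to q0, push BA# → (q0, bbaaabba, BA#)
  read b, top B: go to q1, push ε → (q1, baaabba, A#)
  read b, top A: go to q1, push ε → (q1, aaabba, #)
  read a, top #: go to q0, push BA# → (q0, aabba, BA#)
  read a, top B: go to q1, push AB → (q1, abba, ABA#)
  read a, top A: go to q0, push BA → (q0, bba, BABA#)
  read b, top B: go to q1, push ε → (q1, ba, ABA#)
  read b, top A: go to q1, push ε → (q1, a, BA#)
  read a, top B: go to q0, push ε → (q0, ε, A#)
All input consumed; stack is A#, not empty, and no further ε-move applies.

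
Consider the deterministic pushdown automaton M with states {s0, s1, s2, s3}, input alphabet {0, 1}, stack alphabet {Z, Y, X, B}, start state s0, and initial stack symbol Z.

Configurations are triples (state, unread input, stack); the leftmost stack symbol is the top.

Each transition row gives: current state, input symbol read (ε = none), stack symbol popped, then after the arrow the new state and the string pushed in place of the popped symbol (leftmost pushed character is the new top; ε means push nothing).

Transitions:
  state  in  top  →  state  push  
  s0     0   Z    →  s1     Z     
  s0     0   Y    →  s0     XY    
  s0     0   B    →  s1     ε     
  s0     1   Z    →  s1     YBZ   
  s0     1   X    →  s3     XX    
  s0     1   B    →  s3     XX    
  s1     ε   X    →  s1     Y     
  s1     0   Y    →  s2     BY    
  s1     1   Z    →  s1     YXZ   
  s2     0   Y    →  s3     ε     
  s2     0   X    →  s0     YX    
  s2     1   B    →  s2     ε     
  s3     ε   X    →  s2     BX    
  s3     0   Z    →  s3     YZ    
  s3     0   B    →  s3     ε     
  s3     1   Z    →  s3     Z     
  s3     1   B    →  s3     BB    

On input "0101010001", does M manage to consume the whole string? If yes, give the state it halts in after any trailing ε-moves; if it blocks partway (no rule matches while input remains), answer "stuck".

stuck

(s0, 0101010001, Z)
  read 0, top Z: go to s1, push Z → (s1, 101010001, Z)
  read 1, top Z: go to s1, push YXZ → (s1, 01010001, YXZ)
  read 0, top Y: go to s2, push BY → (s2, 1010001, BYXZ)
  read 1, top B: go to s2, push ε → (s2, 010001, YXZ)
  read 0, top Y: go to s3, push ε → (s3, 10001, XZ)
  ε-move, top X: go to s2, push BX → (s2, 10001, BXZ)
  read 1, top B: go to s2, push ε → (s2, 0001, XZ)
  read 0, top X: go to s0, push YX → (s0, 001, YXZ)
  read 0, top Y: go to s0, push XY → (s0, 01, XYXZ)
No transition for (s0, 0, top X); M blocks with input 01 remaining.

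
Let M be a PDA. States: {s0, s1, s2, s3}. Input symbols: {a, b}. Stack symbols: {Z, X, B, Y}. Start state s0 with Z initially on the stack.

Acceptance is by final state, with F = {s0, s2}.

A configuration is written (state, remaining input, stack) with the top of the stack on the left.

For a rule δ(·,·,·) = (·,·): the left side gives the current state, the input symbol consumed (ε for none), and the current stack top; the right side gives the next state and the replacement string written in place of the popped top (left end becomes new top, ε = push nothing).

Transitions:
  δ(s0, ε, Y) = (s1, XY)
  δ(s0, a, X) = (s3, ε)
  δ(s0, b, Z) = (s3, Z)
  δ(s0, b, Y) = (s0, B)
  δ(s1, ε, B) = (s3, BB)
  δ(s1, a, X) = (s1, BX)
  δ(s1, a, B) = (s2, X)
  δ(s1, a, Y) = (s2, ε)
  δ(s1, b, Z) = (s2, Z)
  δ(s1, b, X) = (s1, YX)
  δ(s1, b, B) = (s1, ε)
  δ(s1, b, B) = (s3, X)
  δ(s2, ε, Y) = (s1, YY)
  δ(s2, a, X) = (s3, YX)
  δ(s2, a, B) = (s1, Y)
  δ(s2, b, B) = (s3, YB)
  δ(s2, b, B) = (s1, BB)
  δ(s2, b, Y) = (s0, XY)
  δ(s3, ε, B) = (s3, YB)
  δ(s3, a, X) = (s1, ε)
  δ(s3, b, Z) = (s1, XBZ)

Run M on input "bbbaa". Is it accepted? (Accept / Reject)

Reject

No computation consumes all input and reaches a final state.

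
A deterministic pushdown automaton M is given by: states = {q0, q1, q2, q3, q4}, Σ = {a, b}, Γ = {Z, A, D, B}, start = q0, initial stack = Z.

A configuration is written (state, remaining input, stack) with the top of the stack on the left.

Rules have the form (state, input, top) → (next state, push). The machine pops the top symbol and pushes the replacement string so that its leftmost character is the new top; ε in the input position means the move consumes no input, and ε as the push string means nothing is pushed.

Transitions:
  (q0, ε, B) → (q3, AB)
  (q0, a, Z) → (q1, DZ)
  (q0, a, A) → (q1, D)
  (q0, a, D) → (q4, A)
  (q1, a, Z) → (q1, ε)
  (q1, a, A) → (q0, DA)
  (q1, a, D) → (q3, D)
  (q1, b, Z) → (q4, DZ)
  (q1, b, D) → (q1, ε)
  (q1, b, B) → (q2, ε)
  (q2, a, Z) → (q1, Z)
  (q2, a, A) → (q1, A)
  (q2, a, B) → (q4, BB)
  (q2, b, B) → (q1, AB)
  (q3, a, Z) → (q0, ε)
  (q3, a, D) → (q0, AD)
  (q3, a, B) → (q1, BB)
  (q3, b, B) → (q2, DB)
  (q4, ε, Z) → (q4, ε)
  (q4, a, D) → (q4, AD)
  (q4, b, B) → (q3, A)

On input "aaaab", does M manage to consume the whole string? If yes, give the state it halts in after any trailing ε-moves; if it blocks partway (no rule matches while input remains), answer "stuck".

q1

(q0, aaaab, Z) ⊢ (q1, aaab, DZ) ⊢ (q3, aab, DZ) ⊢ (q0, ab, ADZ) ⊢ (q1, b, DDZ) ⊢ (q1, ε, DZ)
All input consumed; M is in state q1.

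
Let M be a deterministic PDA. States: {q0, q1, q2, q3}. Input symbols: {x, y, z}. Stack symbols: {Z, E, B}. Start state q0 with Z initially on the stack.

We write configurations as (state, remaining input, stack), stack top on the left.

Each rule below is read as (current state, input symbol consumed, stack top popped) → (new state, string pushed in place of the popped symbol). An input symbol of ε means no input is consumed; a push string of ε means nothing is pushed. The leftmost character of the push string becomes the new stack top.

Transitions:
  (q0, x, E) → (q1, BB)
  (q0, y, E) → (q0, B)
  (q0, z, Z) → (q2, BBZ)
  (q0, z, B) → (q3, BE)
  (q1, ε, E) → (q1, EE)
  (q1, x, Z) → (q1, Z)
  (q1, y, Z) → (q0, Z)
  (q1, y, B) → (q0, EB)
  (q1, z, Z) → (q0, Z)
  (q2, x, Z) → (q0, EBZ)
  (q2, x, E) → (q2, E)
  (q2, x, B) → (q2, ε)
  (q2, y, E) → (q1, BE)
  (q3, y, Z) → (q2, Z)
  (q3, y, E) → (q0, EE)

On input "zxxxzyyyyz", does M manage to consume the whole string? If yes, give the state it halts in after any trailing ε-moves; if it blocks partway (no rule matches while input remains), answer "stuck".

(q0, zxxxzyyyyz, Z) ⊢ (q2, xxxzyyyyz, BBZ) ⊢ (q2, xxzyyyyz, BZ) ⊢ (q2, xzyyyyz, Z) ⊢ (q0, zyyyyz, EBZ)
No transition for (q0, z, top E); M blocks with input zyyyyz remaining.

stuck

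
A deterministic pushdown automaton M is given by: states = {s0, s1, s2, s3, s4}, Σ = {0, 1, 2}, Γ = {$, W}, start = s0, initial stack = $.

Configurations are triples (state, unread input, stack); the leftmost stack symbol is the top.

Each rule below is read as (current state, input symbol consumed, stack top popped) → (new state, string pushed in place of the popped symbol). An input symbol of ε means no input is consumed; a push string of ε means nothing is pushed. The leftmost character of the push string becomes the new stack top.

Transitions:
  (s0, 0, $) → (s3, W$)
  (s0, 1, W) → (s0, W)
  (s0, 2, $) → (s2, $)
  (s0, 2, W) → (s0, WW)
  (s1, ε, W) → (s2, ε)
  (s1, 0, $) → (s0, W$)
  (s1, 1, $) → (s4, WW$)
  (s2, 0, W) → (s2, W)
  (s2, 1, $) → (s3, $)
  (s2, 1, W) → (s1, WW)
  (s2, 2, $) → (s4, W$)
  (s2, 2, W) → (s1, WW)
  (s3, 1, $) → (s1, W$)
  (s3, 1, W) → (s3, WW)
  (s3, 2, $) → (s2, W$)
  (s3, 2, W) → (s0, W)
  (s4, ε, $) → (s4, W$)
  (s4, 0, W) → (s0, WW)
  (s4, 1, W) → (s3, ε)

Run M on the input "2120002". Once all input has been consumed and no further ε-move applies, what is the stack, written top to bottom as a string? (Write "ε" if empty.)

(s0, 2120002, $)
  read 2, top $: go to s2, push $ → (s2, 120002, $)
  read 1, top $: go to s3, push $ → (s3, 20002, $)
  read 2, top $: go to s2, push W$ → (s2, 0002, W$)
  read 0, top W: go to s2, push W → (s2, 002, W$)
  read 0, top W: go to s2, push W → (s2, 02, W$)
  read 0, top W: go to s2, push W → (s2, 2, W$)
  read 2, top W: go to s1, push WW → (s1, ε, WW$)
  ε-move, top W: go to s2, push ε → (s2, ε, W$)
All input consumed in state s2 with stack W$.

W$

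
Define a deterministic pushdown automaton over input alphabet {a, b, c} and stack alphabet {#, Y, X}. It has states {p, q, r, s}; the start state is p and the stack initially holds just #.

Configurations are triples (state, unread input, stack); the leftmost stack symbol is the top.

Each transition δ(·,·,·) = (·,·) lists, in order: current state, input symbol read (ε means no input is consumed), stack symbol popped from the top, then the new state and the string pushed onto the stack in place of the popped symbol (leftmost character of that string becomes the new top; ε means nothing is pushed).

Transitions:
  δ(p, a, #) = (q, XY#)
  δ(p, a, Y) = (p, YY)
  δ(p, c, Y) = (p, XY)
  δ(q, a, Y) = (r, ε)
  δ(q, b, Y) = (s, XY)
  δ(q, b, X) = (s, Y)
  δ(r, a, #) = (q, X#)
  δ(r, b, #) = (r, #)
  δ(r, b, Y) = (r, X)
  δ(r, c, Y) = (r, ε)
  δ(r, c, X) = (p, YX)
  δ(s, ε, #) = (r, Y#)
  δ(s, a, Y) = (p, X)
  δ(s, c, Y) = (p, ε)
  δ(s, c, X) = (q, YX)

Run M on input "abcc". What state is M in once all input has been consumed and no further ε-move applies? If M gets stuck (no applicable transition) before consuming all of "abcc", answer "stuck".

(p, abcc, #)
  read a, top #: go to q, push XY# → (q, bcc, XY#)
  read b, top X: go to s, push Y → (s, cc, YY#)
  read c, top Y: go to p, push ε → (p, c, Y#)
  read c, top Y: go to p, push XY → (p, ε, XY#)
All input consumed; M is in state p.

p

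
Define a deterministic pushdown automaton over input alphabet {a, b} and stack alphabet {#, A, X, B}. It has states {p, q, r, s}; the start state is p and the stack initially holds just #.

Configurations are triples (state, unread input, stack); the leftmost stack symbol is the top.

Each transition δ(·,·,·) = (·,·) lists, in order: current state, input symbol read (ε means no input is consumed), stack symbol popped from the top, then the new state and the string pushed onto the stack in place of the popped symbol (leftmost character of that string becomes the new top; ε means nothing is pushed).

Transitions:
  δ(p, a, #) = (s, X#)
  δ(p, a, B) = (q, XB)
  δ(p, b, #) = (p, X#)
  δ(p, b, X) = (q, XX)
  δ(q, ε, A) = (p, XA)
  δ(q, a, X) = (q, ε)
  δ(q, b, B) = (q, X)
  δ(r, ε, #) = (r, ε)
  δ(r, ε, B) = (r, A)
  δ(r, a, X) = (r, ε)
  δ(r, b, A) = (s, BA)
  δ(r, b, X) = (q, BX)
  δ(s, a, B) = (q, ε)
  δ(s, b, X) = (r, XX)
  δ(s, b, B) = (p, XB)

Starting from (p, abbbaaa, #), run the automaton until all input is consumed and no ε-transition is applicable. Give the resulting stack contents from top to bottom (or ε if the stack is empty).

(p, abbbaaa, #)
  read a, top #: go to s, push X# → (s, bbbaaa, X#)
  read b, top X: go to r, push XX → (r, bbaaa, XX#)
  read b, top X: go to q, push BX → (q, baaa, BXX#)
  read b, top B: go to q, push X → (q, aaa, XXX#)
  read a, top X: go to q, push ε → (q, aa, XX#)
  read a, top X: go to q, push ε → (q, a, X#)
  read a, top X: go to q, push ε → (q, ε, #)
All input consumed in state q with stack #.

#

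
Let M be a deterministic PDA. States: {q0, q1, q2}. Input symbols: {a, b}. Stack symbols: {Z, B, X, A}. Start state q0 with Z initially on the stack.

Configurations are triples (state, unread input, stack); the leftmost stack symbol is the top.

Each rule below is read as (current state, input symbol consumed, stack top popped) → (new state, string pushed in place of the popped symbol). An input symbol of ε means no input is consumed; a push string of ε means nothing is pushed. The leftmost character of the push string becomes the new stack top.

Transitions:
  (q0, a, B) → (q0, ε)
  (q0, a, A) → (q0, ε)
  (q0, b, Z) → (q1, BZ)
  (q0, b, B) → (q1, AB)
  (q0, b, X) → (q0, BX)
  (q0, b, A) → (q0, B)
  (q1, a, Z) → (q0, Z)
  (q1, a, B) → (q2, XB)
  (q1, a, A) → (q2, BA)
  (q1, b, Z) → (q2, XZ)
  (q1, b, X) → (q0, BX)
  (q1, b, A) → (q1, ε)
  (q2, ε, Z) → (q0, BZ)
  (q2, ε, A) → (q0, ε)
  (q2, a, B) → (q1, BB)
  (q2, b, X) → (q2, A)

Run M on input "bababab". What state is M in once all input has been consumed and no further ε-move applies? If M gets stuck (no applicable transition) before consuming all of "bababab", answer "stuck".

q0

(q0, bababab, Z)
  read b, top Z: go to q1, push BZ → (q1, ababab, BZ)
  read a, top B: go to q2, push XB → (q2, babab, XBZ)
  read b, top X: go to q2, push A → (q2, abab, ABZ)
  ε-move, top A: go to q0, push ε → (q0, abab, BZ)
  read a, top B: go to q0, push ε → (q0, bab, Z)
  read b, top Z: go to q1, push BZ → (q1, ab, BZ)
  read a, top B: go to q2, push XB → (q2, b, XBZ)
  read b, top X: go to q2, push A → (q2, ε, ABZ)
  ε-move, top A: go to q0, push ε → (q0, ε, BZ)
All input consumed; M is in state q0.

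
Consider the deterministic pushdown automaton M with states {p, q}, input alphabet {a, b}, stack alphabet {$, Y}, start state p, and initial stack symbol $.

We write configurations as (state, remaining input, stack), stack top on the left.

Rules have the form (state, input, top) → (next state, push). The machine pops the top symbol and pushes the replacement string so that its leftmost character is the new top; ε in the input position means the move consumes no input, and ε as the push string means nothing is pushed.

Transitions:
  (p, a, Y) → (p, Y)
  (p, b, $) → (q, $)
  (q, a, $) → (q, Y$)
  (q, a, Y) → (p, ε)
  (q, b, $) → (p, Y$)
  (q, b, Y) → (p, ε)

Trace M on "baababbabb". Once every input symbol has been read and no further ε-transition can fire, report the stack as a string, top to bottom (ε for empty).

(p, baababbabb, $) ⊢ (q, aababbabb, $) ⊢ (q, ababbabb, Y$) ⊢ (p, babbabb, $) ⊢ (q, abbabb, $) ⊢ (q, bbabb, Y$) ⊢ (p, babb, $) ⊢ (q, abb, $) ⊢ (q, bb, Y$) ⊢ (p, b, $) ⊢ (q, ε, $)
All input consumed in state q with stack $.

$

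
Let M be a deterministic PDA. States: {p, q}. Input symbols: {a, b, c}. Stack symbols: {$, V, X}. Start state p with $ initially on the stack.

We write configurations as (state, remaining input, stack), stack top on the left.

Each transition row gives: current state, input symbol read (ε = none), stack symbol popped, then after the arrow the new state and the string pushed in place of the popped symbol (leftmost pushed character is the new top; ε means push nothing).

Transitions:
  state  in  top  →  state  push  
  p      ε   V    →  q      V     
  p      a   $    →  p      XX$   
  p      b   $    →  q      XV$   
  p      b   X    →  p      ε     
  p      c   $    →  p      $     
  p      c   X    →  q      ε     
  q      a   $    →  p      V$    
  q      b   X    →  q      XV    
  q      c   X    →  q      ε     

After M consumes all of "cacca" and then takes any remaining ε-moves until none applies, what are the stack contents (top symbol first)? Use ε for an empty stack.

V$

(p, cacca, $)
  read c, top $: go to p, push $ → (p, acca, $)
  read a, top $: go to p, push XX$ → (p, cca, XX$)
  read c, top X: go to q, push ε → (q, ca, X$)
  read c, top X: go to q, push ε → (q, a, $)
  read a, top $: go to p, push V$ → (p, ε, V$)
  ε-move, top V: go to q, push V → (q, ε, V$)
All input consumed in state q with stack V$.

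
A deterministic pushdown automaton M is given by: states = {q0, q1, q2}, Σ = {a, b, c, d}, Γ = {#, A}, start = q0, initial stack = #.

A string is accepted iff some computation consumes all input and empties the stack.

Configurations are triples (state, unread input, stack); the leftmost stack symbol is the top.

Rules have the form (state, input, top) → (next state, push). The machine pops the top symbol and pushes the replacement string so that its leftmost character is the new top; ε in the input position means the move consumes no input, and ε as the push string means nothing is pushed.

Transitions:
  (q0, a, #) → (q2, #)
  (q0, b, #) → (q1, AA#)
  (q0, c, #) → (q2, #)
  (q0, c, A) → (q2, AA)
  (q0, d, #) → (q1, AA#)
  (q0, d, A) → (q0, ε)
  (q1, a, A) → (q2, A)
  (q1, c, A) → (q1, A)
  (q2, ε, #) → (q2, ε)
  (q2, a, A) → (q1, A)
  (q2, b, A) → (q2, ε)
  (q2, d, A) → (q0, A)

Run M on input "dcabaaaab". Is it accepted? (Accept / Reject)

(q0, dcabaaaab, #)
  read d, top #: go to q1, push AA# → (q1, cabaaaab, AA#)
  read c, top A: go to q1, push A → (q1, abaaaab, AA#)
  read a, top A: go to q2, push A → (q2, baaaab, AA#)
  read b, top A: go to q2, push ε → (q2, aaaab, A#)
  read a, top A: go to q1, push A → (q1, aaab, A#)
  read a, top A: go to q2, push A → (q2, aab, A#)
  read a, top A: go to q1, push A → (q1, ab, A#)
  read a, top A: go to q2, push A → (q2, b, A#)
  read b, top A: go to q2, push ε → (q2, ε, #)
  ε-move, top #: go to q2, push ε → (q2, ε, ε)
All input consumed and the stack is empty.

Accept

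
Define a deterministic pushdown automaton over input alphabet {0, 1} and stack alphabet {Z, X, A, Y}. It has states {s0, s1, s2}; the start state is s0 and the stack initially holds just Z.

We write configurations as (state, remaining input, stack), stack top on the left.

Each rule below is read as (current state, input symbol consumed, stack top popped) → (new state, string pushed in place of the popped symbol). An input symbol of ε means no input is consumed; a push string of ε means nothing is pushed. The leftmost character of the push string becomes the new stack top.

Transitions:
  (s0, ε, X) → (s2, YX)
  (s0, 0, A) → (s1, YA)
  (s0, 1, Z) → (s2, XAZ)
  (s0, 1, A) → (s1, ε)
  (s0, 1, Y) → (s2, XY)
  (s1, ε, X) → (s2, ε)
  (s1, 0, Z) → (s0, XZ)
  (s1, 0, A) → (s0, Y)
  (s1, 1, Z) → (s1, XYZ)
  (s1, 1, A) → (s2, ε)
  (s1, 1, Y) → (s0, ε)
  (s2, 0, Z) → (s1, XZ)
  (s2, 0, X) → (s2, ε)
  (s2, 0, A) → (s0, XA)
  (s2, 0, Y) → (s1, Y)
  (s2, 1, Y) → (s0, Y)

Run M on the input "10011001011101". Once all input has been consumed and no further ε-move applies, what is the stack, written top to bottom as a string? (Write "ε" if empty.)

(s0, 10011001011101, Z)
  read 1, top Z: go to s2, push XAZ → (s2, 0011001011101, XAZ)
  read 0, top X: go to s2, push ε → (s2, 011001011101, AZ)
  read 0, top A: go to s0, push XA → (s0, 11001011101, XAZ)
  ε-move, top X: go to s2, push YX → (s2, 11001011101, YXAZ)
  read 1, top Y: go to s0, push Y → (s0, 1001011101, YXAZ)
  read 1, top Y: go to s2, push XY → (s2, 001011101, XYXAZ)
  read 0, top X: go to s2, push ε → (s2, 01011101, YXAZ)
  read 0, top Y: go to s1, push Y → (s1, 1011101, YXAZ)
  read 1, top Y: go to s0, push ε → (s0, 011101, XAZ)
  ε-move, top X: go to s2, push YX → (s2, 011101, YXAZ)
  read 0, top Y: go to s1, push Y → (s1, 11101, YXAZ)
  read 1, top Y: go to s0, push ε → (s0, 1101, XAZ)
  ε-move, top X: go to s2, push YX → (s2, 1101, YXAZ)
  read 1, top Y: go to s0, push Y → (s0, 101, YXAZ)
  read 1, top Y: go to s2, push XY → (s2, 01, XYXAZ)
  read 0, top X: go to s2, push ε → (s2, 1, YXAZ)
  read 1, top Y: go to s0, push Y → (s0, ε, YXAZ)
All input consumed in state s0 with stack YXAZ.

YXAZ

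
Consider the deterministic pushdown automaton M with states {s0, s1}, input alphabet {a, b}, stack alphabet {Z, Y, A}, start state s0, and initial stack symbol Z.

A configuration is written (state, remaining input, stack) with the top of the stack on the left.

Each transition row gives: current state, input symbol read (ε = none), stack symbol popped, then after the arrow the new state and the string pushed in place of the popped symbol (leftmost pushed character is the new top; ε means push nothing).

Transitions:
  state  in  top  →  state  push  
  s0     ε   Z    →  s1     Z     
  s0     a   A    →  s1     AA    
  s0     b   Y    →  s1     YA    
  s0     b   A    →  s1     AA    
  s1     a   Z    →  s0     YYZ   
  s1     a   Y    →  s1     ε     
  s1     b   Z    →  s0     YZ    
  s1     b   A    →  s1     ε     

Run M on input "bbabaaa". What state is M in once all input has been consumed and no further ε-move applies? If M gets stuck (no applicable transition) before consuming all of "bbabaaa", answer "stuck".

stuck

(s0, bbabaaa, Z)
  ε-move, top Z: go to s1, push Z → (s1, bbabaaa, Z)
  read b, top Z: go to s0, push YZ → (s0, babaaa, YZ)
  read b, top Y: go to s1, push YA → (s1, abaaa, YAZ)
  read a, top Y: go to s1, push ε → (s1, baaa, AZ)
  read b, top A: go to s1, push ε → (s1, aaa, Z)
  read a, top Z: go to s0, push YYZ → (s0, aa, YYZ)
No transition for (s0, a, top Y); M blocks with input aa remaining.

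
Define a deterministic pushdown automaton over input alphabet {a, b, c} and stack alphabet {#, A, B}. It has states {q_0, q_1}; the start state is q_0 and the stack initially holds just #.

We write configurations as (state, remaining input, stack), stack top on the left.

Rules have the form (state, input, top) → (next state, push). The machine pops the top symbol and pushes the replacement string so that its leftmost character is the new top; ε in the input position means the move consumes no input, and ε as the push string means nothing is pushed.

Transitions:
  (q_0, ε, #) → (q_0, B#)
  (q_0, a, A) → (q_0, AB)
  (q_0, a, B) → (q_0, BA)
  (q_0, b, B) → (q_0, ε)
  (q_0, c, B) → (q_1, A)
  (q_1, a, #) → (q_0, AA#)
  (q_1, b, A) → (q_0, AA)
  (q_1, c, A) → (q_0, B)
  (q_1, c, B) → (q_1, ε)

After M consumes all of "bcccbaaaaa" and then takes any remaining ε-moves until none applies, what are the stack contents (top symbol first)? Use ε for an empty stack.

(q_0, bcccbaaaaa, #)
  ε-move, top #: go to q_0, push B# → (q_0, bcccbaaaaa, B#)
  read b, top B: go to q_0, push ε → (q_0, cccbaaaaa, #)
  ε-move, top #: go to q_0, push B# → (q_0, cccbaaaaa, B#)
  read c, top B: go to q_1, push A → (q_1, ccbaaaaa, A#)
  read c, top A: go to q_0, push B → (q_0, cbaaaaa, B#)
  read c, top B: go to q_1, push A → (q_1, baaaaa, A#)
  read b, top A: go to q_0, push AA → (q_0, aaaaa, AA#)
  read a, top A: go to q_0, push AB → (q_0, aaaa, ABA#)
  read a, top A: go to q_0, push AB → (q_0, aaa, ABBA#)
  read a, top A: go to q_0, push AB → (q_0, aa, ABBBA#)
  read a, top A: go to q_0, push AB → (q_0, a, ABBBBA#)
  read a, top A: go to q_0, push AB → (q_0, ε, ABBBBBA#)
All input consumed in state q_0 with stack ABBBBBA#.

ABBBBBA#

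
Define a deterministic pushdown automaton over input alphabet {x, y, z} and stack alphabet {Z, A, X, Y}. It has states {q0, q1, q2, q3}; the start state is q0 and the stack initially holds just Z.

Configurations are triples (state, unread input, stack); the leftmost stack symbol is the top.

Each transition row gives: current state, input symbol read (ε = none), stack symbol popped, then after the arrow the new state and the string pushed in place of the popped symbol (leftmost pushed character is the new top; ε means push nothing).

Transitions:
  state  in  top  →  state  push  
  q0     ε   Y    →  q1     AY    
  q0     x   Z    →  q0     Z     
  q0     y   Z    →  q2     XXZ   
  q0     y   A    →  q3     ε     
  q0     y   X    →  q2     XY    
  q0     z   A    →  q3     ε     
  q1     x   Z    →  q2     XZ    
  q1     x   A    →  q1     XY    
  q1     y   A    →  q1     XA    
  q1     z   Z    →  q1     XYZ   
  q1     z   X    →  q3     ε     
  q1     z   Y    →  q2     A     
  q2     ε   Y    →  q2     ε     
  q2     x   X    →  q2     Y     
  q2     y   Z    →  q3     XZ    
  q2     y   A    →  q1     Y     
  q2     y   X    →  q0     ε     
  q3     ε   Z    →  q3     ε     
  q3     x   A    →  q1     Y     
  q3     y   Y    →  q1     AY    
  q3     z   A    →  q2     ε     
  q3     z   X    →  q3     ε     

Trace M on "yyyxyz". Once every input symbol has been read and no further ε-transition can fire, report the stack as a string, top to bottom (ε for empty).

(q0, yyyxyz, Z)
  read y, top Z: go to q2, push XXZ → (q2, yyxyz, XXZ)
  read y, top X: go to q0, push ε → (q0, yxyz, XZ)
  read y, top X: go to q2, push XY → (q2, xyz, XYZ)
  read x, top X: go to q2, push Y → (q2, yz, YYZ)
  ε-move, top Y: go to q2, push ε → (q2, yz, YZ)
  ε-move, top Y: go to q2, push ε → (q2, yz, Z)
  read y, top Z: go to q3, push XZ → (q3, z, XZ)
  read z, top X: go to q3, push ε → (q3, ε, Z)
  ε-move, top Z: go to q3, push ε → (q3, ε, ε)
All input consumed in state q3 with stack ε.

ε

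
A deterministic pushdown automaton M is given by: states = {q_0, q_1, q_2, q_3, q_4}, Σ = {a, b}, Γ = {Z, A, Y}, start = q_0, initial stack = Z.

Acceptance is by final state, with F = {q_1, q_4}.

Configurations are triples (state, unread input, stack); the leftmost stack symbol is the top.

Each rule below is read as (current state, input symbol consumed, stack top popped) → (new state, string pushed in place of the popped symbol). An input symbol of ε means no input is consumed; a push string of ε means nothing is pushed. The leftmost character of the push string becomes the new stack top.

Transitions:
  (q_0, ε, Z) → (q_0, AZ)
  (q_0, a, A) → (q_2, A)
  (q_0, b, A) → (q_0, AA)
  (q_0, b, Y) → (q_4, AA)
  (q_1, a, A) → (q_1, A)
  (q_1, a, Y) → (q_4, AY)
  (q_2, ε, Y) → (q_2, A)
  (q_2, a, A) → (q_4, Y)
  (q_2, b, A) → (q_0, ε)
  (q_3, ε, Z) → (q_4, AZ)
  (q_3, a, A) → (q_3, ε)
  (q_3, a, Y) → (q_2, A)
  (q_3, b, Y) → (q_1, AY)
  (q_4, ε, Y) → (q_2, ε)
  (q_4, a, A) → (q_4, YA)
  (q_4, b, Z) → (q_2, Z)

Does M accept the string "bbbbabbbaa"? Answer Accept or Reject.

(q_0, bbbbabbbaa, Z) ⊢ (q_0, bbbbabbbaa, AZ) ⊢ (q_0, bbbabbbaa, AAZ) ⊢ (q_0, bbabbbaa, AAAZ) ⊢ (q_0, babbbaa, AAAAZ) ⊢ (q_0, abbbaa, AAAAAZ) ⊢ (q_2, bbbaa, AAAAAZ) ⊢ (q_0, bbaa, AAAAZ) ⊢ (q_0, baa, AAAAAZ) ⊢ (q_0, aa, AAAAAAZ) ⊢ (q_2, a, AAAAAAZ) ⊢ (q_4, ε, YAAAAAZ)
All input consumed; state q_4 ∈ F.

Accept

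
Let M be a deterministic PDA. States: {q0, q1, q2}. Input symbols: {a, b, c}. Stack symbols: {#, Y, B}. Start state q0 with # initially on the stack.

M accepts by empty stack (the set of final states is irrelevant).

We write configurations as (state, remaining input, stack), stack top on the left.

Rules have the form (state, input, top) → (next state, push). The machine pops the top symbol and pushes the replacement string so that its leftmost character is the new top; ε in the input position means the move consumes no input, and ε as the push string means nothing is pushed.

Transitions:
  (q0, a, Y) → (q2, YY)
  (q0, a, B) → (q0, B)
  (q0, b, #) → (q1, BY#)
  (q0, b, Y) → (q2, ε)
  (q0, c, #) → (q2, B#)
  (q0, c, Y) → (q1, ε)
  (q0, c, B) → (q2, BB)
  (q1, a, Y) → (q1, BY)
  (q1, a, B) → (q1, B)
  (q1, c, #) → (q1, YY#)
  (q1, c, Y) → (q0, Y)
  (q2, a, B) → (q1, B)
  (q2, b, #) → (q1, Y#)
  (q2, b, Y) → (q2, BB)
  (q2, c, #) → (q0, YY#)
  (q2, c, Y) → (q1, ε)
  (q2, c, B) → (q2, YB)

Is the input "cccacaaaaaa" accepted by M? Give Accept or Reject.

Reject

(q0, cccacaaaaaa, #)
  read c, top #: go to q2, push B# → (q2, ccacaaaaaa, B#)
  read c, top B: go to q2, push YB → (q2, cacaaaaaa, YB#)
  read c, top Y: go to q1, push ε → (q1, acaaaaaa, B#)
  read a, top B: go to q1, push B → (q1, caaaaaa, B#)
No transition applies at (q1, caaaaaa, B#); input not fully consumed.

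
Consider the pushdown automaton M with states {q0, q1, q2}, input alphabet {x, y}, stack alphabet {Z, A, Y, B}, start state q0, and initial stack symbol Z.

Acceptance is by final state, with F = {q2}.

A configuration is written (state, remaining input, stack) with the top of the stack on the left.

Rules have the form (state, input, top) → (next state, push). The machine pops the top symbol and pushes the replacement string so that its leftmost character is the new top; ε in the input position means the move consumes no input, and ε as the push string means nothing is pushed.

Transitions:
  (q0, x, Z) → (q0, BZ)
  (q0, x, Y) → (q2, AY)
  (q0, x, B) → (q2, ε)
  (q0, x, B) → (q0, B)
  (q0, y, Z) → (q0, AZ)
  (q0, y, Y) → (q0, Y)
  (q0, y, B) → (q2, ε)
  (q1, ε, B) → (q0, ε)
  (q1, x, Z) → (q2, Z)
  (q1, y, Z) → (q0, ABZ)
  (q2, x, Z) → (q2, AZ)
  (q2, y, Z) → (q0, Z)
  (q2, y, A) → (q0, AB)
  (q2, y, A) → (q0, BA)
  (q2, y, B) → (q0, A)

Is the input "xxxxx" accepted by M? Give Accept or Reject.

Accept

One accepting computation: (q0, xxxxx, Z) ⊢ (q0, xxxx, BZ) ⊢ (q0, xxx, BZ) ⊢ (q0, xx, BZ) ⊢ (q2, x, Z) ⊢ (q2, ε, AZ)
All input consumed and state q2 ∈ F.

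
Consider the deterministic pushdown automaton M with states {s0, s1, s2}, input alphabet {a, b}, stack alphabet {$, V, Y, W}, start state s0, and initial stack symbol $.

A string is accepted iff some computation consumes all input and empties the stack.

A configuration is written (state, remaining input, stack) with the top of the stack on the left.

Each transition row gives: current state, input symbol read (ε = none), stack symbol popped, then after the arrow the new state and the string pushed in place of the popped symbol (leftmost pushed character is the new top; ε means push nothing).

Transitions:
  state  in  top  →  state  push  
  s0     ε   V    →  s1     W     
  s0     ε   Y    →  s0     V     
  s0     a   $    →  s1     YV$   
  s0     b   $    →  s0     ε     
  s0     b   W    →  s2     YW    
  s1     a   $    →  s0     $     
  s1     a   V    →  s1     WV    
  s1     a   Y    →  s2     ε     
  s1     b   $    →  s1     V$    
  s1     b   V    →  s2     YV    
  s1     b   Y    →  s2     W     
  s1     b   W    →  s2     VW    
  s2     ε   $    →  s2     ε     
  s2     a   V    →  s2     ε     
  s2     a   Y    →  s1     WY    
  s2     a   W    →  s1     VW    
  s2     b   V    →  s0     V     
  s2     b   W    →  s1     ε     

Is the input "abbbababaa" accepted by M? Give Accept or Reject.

Accept

(s0, abbbababaa, $)
  read a, top $: go to s1, push YV$ → (s1, bbbababaa, YV$)
  read b, top Y: go to s2, push W → (s2, bbababaa, WV$)
  read b, top W: go to s1, push ε → (s1, bababaa, V$)
  read b, top V: go to s2, push YV → (s2, ababaa, YV$)
  read a, top Y: go to s1, push WY → (s1, babaa, WYV$)
  read b, top W: go to s2, push VW → (s2, abaa, VWYV$)
  read a, top V: go to s2, push ε → (s2, baa, WYV$)
  read b, top W: go to s1, push ε → (s1, aa, YV$)
  read a, top Y: go to s2, push ε → (s2, a, V$)
  read a, top V: go to s2, push ε → (s2, ε, $)
  ε-move, top $: go to s2, push ε → (s2, ε, ε)
All input consumed and the stack is empty.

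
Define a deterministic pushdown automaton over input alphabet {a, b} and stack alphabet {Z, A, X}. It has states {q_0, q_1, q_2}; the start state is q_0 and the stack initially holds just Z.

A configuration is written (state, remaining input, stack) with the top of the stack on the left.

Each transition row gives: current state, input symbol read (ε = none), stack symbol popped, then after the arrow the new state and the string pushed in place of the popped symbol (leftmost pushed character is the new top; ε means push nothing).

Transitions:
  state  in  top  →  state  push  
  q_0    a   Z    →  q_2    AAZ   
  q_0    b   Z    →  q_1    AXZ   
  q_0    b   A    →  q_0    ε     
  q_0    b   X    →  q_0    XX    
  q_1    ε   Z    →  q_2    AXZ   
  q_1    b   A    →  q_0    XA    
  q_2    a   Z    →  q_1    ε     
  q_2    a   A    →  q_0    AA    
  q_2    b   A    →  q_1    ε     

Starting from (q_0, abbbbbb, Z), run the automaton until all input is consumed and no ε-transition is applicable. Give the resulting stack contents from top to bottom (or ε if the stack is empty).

(q_0, abbbbbb, Z) ⊢ (q_2, bbbbbb, AAZ) ⊢ (q_1, bbbbb, AZ) ⊢ (q_0, bbbb, XAZ) ⊢ (q_0, bbb, XXAZ) ⊢ (q_0, bb, XXXAZ) ⊢ (q_0, b, XXXXAZ) ⊢ (q_0, ε, XXXXXAZ)
All input consumed in state q_0 with stack XXXXXAZ.

XXXXXAZ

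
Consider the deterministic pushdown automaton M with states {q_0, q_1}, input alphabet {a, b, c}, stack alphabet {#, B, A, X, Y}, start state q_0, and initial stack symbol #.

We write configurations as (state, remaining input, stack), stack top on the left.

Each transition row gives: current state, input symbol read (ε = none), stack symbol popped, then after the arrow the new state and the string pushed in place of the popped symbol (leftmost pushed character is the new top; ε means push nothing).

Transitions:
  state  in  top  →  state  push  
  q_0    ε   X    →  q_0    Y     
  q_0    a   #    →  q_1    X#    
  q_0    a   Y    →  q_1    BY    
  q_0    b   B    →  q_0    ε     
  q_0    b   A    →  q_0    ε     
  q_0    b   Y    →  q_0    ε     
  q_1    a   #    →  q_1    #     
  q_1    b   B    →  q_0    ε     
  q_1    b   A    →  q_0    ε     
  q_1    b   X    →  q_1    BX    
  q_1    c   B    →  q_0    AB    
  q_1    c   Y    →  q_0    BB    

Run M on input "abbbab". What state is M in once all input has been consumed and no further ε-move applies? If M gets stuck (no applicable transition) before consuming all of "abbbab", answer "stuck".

(q_0, abbbab, #) ⊢ (q_1, bbbab, X#) ⊢ (q_1, bbab, BX#) ⊢ (q_0, bab, X#) ⊢ (q_0, bab, Y#) ⊢ (q_0, ab, #) ⊢ (q_1, b, X#) ⊢ (q_1, ε, BX#)
All input consumed; M is in state q_1.

q_1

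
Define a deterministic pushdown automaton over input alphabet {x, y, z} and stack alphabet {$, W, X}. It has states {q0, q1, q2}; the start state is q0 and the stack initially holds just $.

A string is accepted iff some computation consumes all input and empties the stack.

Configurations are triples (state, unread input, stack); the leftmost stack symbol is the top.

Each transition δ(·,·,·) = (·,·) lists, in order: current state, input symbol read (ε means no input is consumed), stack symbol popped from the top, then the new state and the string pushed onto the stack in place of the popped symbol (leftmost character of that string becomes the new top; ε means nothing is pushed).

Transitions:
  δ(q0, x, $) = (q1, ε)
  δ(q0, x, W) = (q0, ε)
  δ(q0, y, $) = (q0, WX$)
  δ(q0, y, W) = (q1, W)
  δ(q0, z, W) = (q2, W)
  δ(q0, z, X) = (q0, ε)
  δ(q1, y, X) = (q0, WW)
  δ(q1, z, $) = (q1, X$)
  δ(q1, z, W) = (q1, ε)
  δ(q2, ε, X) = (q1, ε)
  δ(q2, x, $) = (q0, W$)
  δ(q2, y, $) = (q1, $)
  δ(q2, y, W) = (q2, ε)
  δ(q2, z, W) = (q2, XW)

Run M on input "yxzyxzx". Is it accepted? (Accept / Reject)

Accept

(q0, yxzyxzx, $) ⊢ (q0, xzyxzx, WX$) ⊢ (q0, zyxzx, X$) ⊢ (q0, yxzx, $) ⊢ (q0, xzx, WX$) ⊢ (q0, zx, X$) ⊢ (q0, x, $) ⊢ (q1, ε, ε)
All input consumed and the stack is empty.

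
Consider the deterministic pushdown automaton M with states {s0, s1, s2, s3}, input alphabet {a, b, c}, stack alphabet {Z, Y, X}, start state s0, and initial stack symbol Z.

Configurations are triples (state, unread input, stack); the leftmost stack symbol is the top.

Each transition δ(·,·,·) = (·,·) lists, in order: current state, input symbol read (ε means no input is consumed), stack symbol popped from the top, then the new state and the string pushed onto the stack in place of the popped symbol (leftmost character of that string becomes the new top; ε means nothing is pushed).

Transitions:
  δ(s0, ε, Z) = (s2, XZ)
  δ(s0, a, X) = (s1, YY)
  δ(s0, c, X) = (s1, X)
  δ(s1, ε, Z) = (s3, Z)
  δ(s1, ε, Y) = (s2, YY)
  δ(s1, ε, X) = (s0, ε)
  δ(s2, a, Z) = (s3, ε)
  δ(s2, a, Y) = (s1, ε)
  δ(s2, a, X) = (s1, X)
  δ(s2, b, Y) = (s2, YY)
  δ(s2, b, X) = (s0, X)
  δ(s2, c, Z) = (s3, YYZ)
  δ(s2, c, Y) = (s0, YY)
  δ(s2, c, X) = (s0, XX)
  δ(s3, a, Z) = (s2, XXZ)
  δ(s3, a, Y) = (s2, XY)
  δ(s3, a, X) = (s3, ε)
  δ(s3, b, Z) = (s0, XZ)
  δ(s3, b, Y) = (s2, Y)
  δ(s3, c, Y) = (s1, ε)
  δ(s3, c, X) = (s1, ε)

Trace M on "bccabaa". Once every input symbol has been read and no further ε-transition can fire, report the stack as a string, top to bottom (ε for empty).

YYYYXZ

(s0, bccabaa, Z) ⊢ (s2, bccabaa, XZ) ⊢ (s0, ccabaa, XZ) ⊢ (s1, cabaa, XZ) ⊢ (s0, cabaa, Z) ⊢ (s2, cabaa, XZ) ⊢ (s0, abaa, XXZ) ⊢ (s1, baa, YYXZ) ⊢ (s2, baa, YYYXZ) ⊢ (s2, aa, YYYYXZ) ⊢ (s1, a, YYYXZ) ⊢ (s2, a, YYYYXZ) ⊢ (s1, ε, YYYXZ) ⊢ (s2, ε, YYYYXZ)
All input consumed in state s2 with stack YYYYXZ.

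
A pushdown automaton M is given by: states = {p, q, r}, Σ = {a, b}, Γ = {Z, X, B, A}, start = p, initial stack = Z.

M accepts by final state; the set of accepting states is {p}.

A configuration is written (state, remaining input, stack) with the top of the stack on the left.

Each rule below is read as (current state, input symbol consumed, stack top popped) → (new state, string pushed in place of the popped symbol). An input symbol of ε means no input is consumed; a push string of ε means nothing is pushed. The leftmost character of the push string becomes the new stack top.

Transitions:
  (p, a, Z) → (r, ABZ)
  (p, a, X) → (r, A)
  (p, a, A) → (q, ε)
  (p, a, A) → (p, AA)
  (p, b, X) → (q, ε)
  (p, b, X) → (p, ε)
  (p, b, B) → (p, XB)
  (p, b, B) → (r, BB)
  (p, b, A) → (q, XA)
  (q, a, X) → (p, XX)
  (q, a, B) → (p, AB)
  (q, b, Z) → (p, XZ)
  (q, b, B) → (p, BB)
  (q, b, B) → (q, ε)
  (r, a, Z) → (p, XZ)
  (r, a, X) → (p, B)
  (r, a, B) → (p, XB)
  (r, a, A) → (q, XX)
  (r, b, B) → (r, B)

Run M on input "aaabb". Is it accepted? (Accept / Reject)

Accept

One accepting computation: (p, aaabb, Z) ⊢ (r, aabb, ABZ) ⊢ (q, abb, XXBZ) ⊢ (p, bb, XXXBZ) ⊢ (p, b, XXBZ) ⊢ (p, ε, XBZ)
All input consumed and state p ∈ F.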